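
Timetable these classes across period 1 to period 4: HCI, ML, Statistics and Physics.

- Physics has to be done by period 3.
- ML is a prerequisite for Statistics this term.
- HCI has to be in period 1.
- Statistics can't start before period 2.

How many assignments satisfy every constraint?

18

Splitting on ML: it can be period 1 (9), period 2 (6), period 3 (3). Listing each branch's schedules as (HCI, Statistics, Physics) by period number:
ML=period 1: (1,2,1) (1,2,2) (1,2,3) (1,3,1) (1,3,2) (1,3,3) (1,4,1) (1,4,2) (1,4,3) — 9.
ML=period 2: (1,3,1) (1,3,2) (1,3,3) (1,4,1) (1,4,2) (1,4,3) — 6.
ML=period 3: (1,4,1) (1,4,2) (1,4,3) — 3.
Summing: 9 + 6 + 3 = 18.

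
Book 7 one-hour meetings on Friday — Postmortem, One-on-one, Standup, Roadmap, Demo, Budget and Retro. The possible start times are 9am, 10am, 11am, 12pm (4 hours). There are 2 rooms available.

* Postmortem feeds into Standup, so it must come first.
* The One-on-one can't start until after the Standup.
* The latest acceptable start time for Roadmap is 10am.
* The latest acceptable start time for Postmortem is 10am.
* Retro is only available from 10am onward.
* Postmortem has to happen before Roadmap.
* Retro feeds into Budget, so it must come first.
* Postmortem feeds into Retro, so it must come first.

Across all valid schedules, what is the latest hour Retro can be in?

Retro is available from 10am; downstream work caps Retro at 11am.
Retro at 11am is achievable: Retro=11am, Budget=12pm, Demo=9am, Roadmap=10am, Postmortem=9am, One-on-one=11am, Standup=10am.

11am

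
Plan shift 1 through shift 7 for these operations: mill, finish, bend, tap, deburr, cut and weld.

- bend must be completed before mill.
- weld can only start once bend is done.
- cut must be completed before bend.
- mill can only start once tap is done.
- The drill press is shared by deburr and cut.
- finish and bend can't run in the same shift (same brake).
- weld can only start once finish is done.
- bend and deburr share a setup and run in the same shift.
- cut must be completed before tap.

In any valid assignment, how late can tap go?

shift 6

Precedence pushes tap to at least shift 2; downstream work caps tap at shift 6.
tap at shift 6 is achievable: cut in shift 1, mill in shift 7, tap in shift 6, weld in shift 3, finish in shift 1, deburr in shift 2, bend in shift 2.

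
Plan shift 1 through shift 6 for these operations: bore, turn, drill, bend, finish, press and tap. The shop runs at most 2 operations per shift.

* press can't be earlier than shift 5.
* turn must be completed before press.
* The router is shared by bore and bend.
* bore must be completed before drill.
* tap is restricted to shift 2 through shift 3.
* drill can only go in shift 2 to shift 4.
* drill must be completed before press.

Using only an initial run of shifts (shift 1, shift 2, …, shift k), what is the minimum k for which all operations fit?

The precedence chain requires at least 3 distinct shifts.
With at most 2 per shift and 7 operations, at least 4 shifts are needed.
press can't be placed before shift 5, so the schedule must run through at least shift 5.
5 works (last occupied shift: shift 5): for example press -> shift 5; tap -> shift 2; drill -> shift 2; turn -> shift 1; bore -> shift 1; finish -> shift 3; bend -> shift 3.

5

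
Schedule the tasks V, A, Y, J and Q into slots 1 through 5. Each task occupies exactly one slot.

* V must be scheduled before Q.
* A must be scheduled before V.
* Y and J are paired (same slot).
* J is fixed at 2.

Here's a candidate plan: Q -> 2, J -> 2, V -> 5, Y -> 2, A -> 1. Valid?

Y and J are paired (same slot) — holds.
A must be scheduled before V — holds.
V must be scheduled before Q — violated.
J is fixed at 2 — holds.

No. V must be scheduled before Q is not satisfied.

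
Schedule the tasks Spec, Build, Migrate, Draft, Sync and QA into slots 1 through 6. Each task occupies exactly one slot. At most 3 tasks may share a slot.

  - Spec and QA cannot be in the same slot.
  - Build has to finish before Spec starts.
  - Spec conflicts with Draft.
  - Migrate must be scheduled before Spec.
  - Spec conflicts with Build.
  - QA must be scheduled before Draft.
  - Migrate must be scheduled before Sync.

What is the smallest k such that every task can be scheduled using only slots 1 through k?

The precedence chain requires at least 2 distinct slots.
With at most 3 per slot and 6 tasks, at least 2 slots are needed.
Could 2 slots be enough, i.e. nothing placed later than 2? No: Sync must come after Migrate (at 1 or later) → {2}; Migrate must come before Sync (at 2 or earlier) → {1}; Spec must come after Migrate (at 1 or later) → {2}; Draft must come after QA (at 1 or later) → {2}; Draft can't share with Spec (2) → nothing is left.
So 2 slots is not enough.
3 works (last occupied slot: 3): for example Sync in 2, Build in 1, Spec in 2, QA in 1, Migrate in 1, Draft in 3.

3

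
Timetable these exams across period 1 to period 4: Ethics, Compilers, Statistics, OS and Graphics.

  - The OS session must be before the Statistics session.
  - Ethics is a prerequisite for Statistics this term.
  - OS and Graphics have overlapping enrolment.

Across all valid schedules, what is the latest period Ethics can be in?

Downstream work caps Ethics at period 3.
Ethics at period 3 is achievable: Ethics -> period 3; Compilers -> period 1; OS -> period 1; Graphics -> period 2; Statistics -> period 4.

period 3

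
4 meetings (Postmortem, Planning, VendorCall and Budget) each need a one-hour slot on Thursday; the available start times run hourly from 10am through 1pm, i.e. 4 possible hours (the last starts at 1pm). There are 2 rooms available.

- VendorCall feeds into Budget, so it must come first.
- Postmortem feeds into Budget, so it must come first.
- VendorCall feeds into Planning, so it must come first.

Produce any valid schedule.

Budget -> 11am; Planning -> 11am; VendorCall -> 10am; Postmortem -> 10am

Checking: VendorCall(10am) before Budget(11am); Postmortem(10am) before Budget(11am); VendorCall(10am) before Planning(11am); max 2 per hour (cap 2).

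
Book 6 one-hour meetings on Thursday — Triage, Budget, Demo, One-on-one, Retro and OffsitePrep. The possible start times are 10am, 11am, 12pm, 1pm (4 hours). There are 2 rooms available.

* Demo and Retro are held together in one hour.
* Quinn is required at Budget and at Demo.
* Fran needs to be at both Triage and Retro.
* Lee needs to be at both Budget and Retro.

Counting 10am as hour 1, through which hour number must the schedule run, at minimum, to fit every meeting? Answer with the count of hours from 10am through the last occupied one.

3 hours

With at most 2 per hour and 6 meetings, at least 3 hours are needed.
3 works (last occupied hour: 12pm): for example Demo=11am, Triage=10am, Budget=10am, OffsitePrep=12pm, Retro=11am, One-on-one=12pm.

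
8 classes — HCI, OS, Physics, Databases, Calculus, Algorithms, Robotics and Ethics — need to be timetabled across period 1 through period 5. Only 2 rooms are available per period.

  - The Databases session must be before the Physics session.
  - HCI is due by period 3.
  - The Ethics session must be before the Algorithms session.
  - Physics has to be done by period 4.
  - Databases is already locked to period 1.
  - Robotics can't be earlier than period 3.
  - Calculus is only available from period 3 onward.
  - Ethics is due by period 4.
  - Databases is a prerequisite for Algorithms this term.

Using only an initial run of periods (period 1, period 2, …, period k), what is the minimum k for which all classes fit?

4 periods

The precedence chain requires at least 2 distinct periods.
With at most 2 per period and 8 classes, at least 4 periods are needed.
Calculus can't be placed before period 3, so the schedule must run through at least period 3.
4 works (last occupied period: period 4): for example Physics -> period 2, Databases -> period 1, Ethics -> period 2, Algorithms -> period 4, OS -> period 4, Robotics -> period 3, HCI -> period 1, Calculus -> period 3.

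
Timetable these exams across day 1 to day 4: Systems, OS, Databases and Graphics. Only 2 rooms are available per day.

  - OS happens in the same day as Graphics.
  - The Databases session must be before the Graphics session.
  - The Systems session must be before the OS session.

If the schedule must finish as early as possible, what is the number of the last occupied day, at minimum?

The precedence chain requires at least 2 distinct days.
With at most 2 per day and 4 exams, at least 2 days are needed.
2 works (last occupied day: day 2): for example Graphics in day 2, OS in day 2, Databases in day 1, Systems in day 1.

day 2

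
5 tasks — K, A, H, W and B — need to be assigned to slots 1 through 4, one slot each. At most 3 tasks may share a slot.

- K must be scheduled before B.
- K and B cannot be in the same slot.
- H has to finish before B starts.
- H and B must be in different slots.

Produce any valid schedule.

B -> 2; K -> 1; A -> 1; W -> 2; H -> 1

Checking: H(1) before B(2); K(1) before B(2); K(1) != B(2); H(1) != B(2); max 3 per slot (cap 3).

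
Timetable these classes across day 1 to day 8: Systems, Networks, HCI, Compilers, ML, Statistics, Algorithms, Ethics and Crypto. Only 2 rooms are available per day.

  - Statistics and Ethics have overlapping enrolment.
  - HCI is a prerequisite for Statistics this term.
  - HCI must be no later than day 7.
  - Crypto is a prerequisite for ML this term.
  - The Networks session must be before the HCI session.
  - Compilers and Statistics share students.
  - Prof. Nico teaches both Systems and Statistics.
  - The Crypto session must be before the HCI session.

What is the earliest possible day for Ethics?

day 1

Ethics at day 1 is achievable: Networks in day 2, Algorithms in day 4, Statistics in day 4, Crypto in day 1, Ethics in day 1, Systems in day 3, ML in day 2, Compilers in day 5, HCI in day 3.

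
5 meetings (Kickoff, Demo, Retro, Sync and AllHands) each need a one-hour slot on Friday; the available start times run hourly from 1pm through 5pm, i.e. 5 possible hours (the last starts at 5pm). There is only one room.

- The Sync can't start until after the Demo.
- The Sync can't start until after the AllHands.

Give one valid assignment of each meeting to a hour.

Demo=1pm, Sync=3pm, Retro=5pm, AllHands=2pm, Kickoff=4pm

Checking: Demo(1pm) before Sync(3pm); AllHands(2pm) before Sync(3pm); max 1 per hour (cap 1).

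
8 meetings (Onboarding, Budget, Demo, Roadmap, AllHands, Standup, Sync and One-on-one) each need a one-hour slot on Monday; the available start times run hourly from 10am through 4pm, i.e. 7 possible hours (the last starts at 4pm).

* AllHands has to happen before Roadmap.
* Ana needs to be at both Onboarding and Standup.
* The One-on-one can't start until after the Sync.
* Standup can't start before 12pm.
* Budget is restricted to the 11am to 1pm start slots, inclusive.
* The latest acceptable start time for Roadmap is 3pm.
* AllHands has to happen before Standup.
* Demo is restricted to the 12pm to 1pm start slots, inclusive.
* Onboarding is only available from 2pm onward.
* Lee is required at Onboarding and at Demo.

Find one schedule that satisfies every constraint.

Budget -> 11am, One-on-one -> 11am, Roadmap -> 11am, Sync -> 10am, Standup -> 12pm, Demo -> 12pm, AllHands -> 10am, Onboarding -> 2pm

Checking: Sync(10am) before One-on-one(11am); AllHands(10am) before Standup(12pm); AllHands(10am) before Roadmap(11am); Onboarding(2pm) != Standup(12pm); Onboarding(2pm) != Demo(12pm); Budget=11am in [11am,1pm]; Demo=12pm in [12pm,1pm]; Standup=12pm in [12pm,4pm]; Onboarding=2pm in [2pm,4pm]; Roadmap=11am in [10am,3pm].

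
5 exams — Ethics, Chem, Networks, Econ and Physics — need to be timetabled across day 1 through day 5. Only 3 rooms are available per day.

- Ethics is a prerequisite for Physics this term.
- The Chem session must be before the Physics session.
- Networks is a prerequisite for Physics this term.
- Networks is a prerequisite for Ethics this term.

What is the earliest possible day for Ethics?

Precedence pushes Ethics to at least day 2; downstream work caps Ethics at day 4.
Ethics at day 2 is achievable: Networks in day 1, Physics in day 3, Ethics in day 2, Chem in day 1, Econ in day 1.

day 2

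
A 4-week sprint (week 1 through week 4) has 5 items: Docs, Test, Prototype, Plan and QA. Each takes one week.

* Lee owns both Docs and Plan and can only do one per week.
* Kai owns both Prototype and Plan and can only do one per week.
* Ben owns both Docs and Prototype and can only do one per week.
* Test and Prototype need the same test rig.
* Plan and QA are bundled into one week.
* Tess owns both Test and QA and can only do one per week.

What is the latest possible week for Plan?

Plan at week 4 is achievable: Plan in week 4, Docs in week 1, Test in week 1, Prototype in week 2, QA in week 4.

week 4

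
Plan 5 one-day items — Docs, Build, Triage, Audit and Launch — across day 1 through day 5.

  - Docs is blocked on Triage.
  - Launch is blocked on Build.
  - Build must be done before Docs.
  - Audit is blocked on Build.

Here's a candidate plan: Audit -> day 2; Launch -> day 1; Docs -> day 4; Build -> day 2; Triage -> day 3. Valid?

Docs is blocked on Triage — holds.
Launch is blocked on Build — violated.
Build must be done before Docs — holds.
Audit is blocked on Build — violated.

Invalid. Launch is blocked on Build.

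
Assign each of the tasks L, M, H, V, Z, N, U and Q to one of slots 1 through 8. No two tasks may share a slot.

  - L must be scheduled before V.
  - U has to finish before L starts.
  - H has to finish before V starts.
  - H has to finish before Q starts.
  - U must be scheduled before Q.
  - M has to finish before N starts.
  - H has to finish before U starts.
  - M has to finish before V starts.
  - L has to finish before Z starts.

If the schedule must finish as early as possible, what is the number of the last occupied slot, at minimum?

8

The precedence chain requires at least 4 distinct slots.
With at most 1 per slot and 8 tasks, at least 8 slots are needed.
8 works (last occupied slot: 8): for example U=2, Z=7, L=3, V=5, H=1, N=8, M=4, Q=6.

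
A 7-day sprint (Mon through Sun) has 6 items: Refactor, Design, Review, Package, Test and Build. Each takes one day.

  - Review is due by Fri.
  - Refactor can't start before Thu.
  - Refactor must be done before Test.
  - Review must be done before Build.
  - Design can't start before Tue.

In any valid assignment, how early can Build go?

Precedence pushes Build to at least Tue.
Build at Tue is achievable: Review in Mon, Package in Mon, Test in Fri, Refactor in Thu, Design in Tue, Build in Tue.

Tue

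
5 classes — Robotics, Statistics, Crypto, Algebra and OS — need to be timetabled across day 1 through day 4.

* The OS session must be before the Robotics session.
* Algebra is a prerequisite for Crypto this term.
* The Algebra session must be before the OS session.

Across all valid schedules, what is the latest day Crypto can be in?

day 4

Precedence pushes Crypto to at least day 2.
Crypto at day 4 is achievable: Statistics -> day 1, Robotics -> day 3, OS -> day 2, Algebra -> day 1, Crypto -> day 4.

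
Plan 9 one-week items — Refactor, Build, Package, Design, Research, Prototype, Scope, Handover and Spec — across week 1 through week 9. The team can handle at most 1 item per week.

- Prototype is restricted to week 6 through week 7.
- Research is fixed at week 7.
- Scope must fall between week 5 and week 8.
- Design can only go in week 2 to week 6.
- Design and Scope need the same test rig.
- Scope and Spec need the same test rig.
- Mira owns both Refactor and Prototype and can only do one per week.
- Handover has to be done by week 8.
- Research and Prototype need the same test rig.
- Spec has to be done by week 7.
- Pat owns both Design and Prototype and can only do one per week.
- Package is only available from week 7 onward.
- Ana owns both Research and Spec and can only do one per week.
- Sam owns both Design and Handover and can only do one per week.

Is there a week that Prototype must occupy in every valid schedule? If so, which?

Prototype's window is week 6–week 7.
Research is fixed at week 7, and Prototype can't share a week with Research.
So Prototype must be week 6.

week 6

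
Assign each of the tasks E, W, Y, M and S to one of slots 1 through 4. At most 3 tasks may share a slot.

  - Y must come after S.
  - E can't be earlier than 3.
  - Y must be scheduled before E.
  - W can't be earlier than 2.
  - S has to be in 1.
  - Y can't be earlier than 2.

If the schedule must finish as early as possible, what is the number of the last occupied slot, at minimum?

The precedence chain requires at least 3 distinct slots.
With at most 3 per slot and 5 tasks, at least 2 slots are needed.
3 works (last occupied slot: 3): for example Y in 2; W in 2; S in 1; E in 3; M in 1.

3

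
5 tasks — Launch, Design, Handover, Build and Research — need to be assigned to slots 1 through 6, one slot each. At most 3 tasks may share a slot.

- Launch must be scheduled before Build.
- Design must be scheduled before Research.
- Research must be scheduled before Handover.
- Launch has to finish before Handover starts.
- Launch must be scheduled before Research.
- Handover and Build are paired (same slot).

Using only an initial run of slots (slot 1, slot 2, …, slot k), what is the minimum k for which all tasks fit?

The precedence chain requires at least 3 distinct slots.
With at most 3 per slot and 5 tasks, at least 2 slots are needed.
3 works (last occupied slot: 3): for example Design=1; Handover=3; Build=3; Launch=1; Research=2.

3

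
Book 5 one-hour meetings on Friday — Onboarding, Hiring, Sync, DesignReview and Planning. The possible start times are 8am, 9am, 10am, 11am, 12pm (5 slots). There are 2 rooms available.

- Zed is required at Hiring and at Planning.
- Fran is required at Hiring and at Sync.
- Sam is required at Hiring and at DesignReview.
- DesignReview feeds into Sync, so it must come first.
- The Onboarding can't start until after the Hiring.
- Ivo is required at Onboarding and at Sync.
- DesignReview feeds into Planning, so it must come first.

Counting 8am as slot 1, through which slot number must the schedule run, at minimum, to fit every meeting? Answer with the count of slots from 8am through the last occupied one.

3 slots

The precedence chain requires at least 2 distinct slots.
With at most 2 per slot and 5 meetings, at least 3 slots are needed.
3 works (last occupied slot: 10am): for example Onboarding -> 9am; Hiring -> 8am; DesignReview -> 9am; Sync -> 10am; Planning -> 10am.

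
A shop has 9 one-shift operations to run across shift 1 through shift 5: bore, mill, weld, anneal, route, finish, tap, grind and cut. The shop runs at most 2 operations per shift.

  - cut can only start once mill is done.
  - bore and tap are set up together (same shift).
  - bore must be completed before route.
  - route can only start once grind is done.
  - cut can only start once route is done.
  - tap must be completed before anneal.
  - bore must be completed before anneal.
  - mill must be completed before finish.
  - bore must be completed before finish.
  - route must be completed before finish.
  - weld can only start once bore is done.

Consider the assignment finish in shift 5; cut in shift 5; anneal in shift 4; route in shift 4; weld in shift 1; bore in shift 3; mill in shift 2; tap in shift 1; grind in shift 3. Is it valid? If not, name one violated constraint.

No. weld can only start once bore is done is not satisfied.

route can only start once grind is done — holds.
cut can only start once mill is done — holds.
tap must be completed before anneal — holds.
bore must be completed before anneal — holds.
mill must be completed before finish — holds.
bore and tap are set up together (same shift) — violated.
cut can only start once route is done — holds.
The shop runs at most 2 operations per shift — holds.
weld can only start once bore is done — violated.
route must be completed before finish — holds.
bore must be completed before route — holds.
bore must be completed before finish — holds.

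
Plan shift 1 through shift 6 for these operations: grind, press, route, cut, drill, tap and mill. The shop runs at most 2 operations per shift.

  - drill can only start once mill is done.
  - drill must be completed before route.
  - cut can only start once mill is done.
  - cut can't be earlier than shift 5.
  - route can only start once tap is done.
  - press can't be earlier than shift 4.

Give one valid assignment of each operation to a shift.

cut -> shift 5, press -> shift 4, mill -> shift 1, route -> shift 3, grind -> shift 2, drill -> shift 2, tap -> shift 1

Checking: drill(shift 2) before route(shift 3); mill(shift 1) before drill(shift 2); mill(shift 1) before cut(shift 5); tap(shift 1) before route(shift 3); cut=shift 5 in [shift 5,shift 6]; press=shift 4 in [shift 4,shift 6]; max 2 per shift (cap 2).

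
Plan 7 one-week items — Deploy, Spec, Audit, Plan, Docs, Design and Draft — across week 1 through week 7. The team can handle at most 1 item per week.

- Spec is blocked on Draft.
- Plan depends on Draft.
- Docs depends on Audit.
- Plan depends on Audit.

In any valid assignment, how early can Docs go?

week 2

Precedence pushes Docs to at least week 2.
Docs at week 2 is achievable: Design in week 7; Docs in week 2; Deploy in week 6; Audit in week 1; Plan in week 4; Spec in week 5; Draft in week 3.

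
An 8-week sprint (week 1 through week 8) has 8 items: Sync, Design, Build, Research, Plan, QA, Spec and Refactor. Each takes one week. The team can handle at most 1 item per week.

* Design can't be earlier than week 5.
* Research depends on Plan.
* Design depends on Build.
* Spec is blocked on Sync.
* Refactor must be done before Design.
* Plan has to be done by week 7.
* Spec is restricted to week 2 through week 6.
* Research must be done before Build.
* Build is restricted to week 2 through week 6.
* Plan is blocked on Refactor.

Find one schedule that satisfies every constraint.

Research=week 3; Design=week 7; QA=week 8; Sync=week 5; Refactor=week 1; Plan=week 2; Spec=week 6; Build=week 4

Checking: Plan(week 2) before Research(week 3); Research(week 3) before Build(week 4); Refactor(week 1) before Plan(week 2); Sync(week 5) before Spec(week 6); Refactor(week 1) before Design(week 7); Build(week 4) before Design(week 7); Plan=week 2 in [week 1,week 7]; Spec=week 6 in [week 2,week 6]; Build=week 4 in [week 2,week 6]; Design=week 7 in [week 5,week 8]; max 1 per week (cap 1).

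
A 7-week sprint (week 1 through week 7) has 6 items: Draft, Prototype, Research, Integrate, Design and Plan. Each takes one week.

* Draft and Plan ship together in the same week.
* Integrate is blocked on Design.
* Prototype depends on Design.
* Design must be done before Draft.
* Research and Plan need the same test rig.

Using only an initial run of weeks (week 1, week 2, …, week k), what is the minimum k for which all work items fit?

The precedence chain requires at least 2 distinct weeks.
2 works (last occupied week: week 2): for example Prototype in week 2; Plan in week 2; Draft in week 2; Research in week 1; Design in week 1; Integrate in week 2.

2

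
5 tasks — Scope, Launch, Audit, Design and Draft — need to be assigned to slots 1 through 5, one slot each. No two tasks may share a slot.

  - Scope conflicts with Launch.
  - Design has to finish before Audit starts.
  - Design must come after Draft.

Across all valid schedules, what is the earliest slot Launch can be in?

Launch at 1 is achievable: Design in 3; Draft in 2; Launch in 1; Audit in 4; Scope in 5.

1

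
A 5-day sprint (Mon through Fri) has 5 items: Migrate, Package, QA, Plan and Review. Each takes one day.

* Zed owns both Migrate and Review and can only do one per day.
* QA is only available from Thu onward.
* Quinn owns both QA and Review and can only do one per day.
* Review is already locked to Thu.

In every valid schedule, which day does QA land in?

Fri

QA's window is Thu–Fri.
Review is fixed at Thu, and QA can't share a day with Review.
So QA must be Fri.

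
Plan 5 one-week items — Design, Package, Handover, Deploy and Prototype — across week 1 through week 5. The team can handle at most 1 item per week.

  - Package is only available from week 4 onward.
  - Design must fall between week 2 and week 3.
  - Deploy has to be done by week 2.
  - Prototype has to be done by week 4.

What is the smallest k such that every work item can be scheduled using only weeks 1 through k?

With at most 1 per week and 5 work items, at least 5 weeks are needed.
Package can't be placed before week 4, so the schedule must run through at least week 4.
5 works (last occupied week: week 5): for example Deploy in week 1, Package in week 4, Design in week 2, Prototype in week 3, Handover in week 5.

5 weeks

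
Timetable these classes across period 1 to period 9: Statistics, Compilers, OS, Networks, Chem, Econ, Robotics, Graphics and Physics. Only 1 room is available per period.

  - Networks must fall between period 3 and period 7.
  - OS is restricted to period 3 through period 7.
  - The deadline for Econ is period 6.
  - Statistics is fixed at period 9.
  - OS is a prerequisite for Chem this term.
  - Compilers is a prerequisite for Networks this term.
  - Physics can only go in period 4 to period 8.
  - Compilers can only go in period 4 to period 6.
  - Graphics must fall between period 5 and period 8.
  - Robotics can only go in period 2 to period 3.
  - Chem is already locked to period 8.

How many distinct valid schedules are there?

9

Splitting on Compilers: it can be period 4 (6), period 5 (2), period 6 (1). Listing each branch's schedules as (Statistics, OS, Networks, Chem, Econ, Robotics, Graphics, Physics) by period number:
Compilers=period 4: (9,3,5,8,1,2,6,7) (9,3,5,8,1,2,7,6) (9,3,6,8,1,2,5,7) (9,3,6,8,1,2,7,5) (9,3,7,8,1,2,5,6) (9,3,7,8,1,2,6,5) — 6.
Compilers=period 5: (9,3,6,8,1,2,7,4) (9,3,7,8,1,2,6,4) — 2.
Compilers=period 6: (9,3,7,8,1,2,5,4) — 1.
Summing: 6 + 2 + 1 = 9.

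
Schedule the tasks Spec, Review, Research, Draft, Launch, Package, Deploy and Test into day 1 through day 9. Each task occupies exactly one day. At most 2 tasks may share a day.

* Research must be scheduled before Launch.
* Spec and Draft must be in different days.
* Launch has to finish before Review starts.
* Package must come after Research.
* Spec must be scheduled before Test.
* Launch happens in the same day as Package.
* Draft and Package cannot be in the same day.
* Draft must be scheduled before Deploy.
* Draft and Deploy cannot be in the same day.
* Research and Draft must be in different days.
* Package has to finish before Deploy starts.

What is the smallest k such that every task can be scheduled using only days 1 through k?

4 days

The precedence chain requires at least 3 distinct days.
With at most 2 per day and 8 tasks, at least 4 days are needed.
4 works (last occupied day: day 4): for example Test -> day 4, Deploy -> day 4, Package -> day 2, Research -> day 1, Launch -> day 2, Spec -> day 1, Review -> day 3, Draft -> day 3.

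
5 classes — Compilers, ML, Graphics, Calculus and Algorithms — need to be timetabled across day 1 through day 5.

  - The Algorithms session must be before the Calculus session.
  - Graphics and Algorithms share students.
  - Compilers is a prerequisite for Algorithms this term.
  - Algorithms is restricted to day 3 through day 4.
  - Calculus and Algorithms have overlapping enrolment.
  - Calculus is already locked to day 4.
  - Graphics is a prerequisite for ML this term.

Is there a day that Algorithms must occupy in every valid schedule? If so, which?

Algorithms's window is day 3–day 4.
Calculus is fixed at day 4, and Algorithms can't share a day with Calculus.
So Algorithms must be day 3.

day 3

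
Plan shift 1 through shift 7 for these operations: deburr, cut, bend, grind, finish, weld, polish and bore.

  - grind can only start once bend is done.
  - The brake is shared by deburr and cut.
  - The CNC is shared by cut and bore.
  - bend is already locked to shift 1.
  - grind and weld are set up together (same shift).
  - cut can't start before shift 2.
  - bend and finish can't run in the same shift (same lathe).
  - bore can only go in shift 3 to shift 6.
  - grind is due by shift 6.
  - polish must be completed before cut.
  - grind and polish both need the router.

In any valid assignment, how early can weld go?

Weld must be in the same shift as grind, which can't be before shift 2, so weld is at least shift 2; weld must be in the same shift as grind, which can't be after shift 6, so weld is at most shift 6.
weld at shift 2 is achievable: polish -> shift 1, grind -> shift 2, bend -> shift 1, finish -> shift 2, deburr -> shift 1, cut -> shift 2, bore -> shift 3, weld -> shift 2.

shift 2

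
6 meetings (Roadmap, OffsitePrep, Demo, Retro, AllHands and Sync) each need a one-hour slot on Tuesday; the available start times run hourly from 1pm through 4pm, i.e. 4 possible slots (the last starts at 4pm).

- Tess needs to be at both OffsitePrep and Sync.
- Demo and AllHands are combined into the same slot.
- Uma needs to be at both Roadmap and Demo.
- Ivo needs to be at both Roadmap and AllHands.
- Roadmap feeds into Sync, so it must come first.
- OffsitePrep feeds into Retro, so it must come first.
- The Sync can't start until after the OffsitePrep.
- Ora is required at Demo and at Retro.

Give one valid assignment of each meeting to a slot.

Retro in 2pm, Demo in 3pm, Roadmap in 1pm, Sync in 2pm, OffsitePrep in 1pm, AllHands in 3pm

Checking: Roadmap(1pm) before Sync(2pm); OffsitePrep(1pm) before Retro(2pm); OffsitePrep(1pm) before Sync(2pm); Roadmap(1pm) != Demo(3pm); OffsitePrep(1pm) != Sync(2pm); Roadmap(1pm) != AllHands(3pm); Demo(3pm) != Retro(2pm); Demo = AllHands = 3pm.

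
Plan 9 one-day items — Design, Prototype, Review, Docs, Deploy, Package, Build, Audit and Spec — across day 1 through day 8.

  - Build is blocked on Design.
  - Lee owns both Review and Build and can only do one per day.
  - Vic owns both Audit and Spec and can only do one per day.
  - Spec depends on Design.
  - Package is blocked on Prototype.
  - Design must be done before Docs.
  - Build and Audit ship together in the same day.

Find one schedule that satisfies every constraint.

Review in day 1, Design in day 1, Deploy in day 1, Build in day 2, Docs in day 2, Package in day 2, Spec in day 3, Prototype in day 1, Audit in day 2

Checking: Design(day 1) before Docs(day 2); Design(day 1) before Build(day 2); Design(day 1) before Spec(day 3); Prototype(day 1) before Package(day 2); Audit(day 2) != Spec(day 3); Review(day 1) != Build(day 2); Build = Audit = day 2.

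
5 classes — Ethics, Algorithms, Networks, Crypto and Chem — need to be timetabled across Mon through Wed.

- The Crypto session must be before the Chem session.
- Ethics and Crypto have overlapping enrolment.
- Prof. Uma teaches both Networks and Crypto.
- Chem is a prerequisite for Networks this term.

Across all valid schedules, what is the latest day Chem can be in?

Tue

Precedence pushes Chem to at least Tue; downstream work caps Chem at Tue.
Chem at Tue is achievable: Crypto=Mon; Ethics=Tue; Chem=Tue; Algorithms=Mon; Networks=Wed.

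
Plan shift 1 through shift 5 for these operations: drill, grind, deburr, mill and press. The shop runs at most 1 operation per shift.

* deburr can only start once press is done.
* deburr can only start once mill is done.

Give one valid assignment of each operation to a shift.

deburr=shift 3; press=shift 2; grind=shift 5; mill=shift 1; drill=shift 4

Checking: press(shift 2) before deburr(shift 3); mill(shift 1) before deburr(shift 3); max 1 per shift (cap 1).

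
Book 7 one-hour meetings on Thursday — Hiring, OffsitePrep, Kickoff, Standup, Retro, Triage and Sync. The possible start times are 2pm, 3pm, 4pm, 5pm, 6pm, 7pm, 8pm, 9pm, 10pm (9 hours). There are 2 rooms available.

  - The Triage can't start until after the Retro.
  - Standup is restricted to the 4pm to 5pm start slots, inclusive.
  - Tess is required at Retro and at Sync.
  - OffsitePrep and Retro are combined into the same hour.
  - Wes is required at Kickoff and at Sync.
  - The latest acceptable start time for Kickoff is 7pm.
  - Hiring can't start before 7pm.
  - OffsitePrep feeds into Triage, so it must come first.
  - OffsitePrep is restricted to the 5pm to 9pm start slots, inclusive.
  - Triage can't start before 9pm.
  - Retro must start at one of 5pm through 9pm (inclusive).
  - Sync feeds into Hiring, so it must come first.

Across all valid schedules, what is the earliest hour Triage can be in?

9pm

Triage is available from 9pm.
Triage at 9pm is achievable: Retro -> 5pm; Sync -> 3pm; Triage -> 9pm; Hiring -> 7pm; OffsitePrep -> 5pm; Kickoff -> 2pm; Standup -> 4pm.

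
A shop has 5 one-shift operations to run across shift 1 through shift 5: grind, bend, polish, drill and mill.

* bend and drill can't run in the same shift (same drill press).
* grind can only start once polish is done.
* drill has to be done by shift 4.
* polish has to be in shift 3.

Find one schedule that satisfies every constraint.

polish in shift 3, mill in shift 1, grind in shift 4, drill in shift 1, bend in shift 2

Checking: polish(shift 3) before grind(shift 4); bend(shift 2) != drill(shift 1); drill=shift 1 in [shift 1,shift 4]; polish=shift 3 in [shift 3,shift 3].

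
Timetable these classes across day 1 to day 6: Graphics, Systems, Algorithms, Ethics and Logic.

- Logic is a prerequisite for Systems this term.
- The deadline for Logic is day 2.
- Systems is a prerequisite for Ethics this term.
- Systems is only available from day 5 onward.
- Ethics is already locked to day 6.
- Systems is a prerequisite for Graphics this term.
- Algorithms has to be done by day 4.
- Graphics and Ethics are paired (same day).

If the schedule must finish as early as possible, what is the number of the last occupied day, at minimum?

The precedence chain requires at least 3 distinct days.
Ethics can't be placed before day 6, so the schedule must run through at least day 6.
6 works (last occupied day: day 6): for example Graphics=day 6; Ethics=day 6; Systems=day 5; Algorithms=day 1; Logic=day 1.

6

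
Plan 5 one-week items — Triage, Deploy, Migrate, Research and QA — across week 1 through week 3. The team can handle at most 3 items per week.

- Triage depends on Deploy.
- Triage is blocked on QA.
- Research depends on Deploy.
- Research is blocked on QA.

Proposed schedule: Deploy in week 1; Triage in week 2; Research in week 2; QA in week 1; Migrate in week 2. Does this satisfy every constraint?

Triage depends on Deploy — holds.
Triage is blocked on QA — holds.
Research depends on Deploy — holds.
Research is blocked on QA — holds.
The team can handle at most 3 items per week — holds.

Yes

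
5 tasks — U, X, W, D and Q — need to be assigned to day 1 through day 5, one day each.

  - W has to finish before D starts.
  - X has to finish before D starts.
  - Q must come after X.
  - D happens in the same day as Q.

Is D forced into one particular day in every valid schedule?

D can be day 2 (e.g. D in day 2; U in day 1; X in day 1; Q in day 2; W in day 1) or day 3 (e.g. D -> day 3, X -> day 1, U -> day 1, W -> day 1, Q -> day 3).

No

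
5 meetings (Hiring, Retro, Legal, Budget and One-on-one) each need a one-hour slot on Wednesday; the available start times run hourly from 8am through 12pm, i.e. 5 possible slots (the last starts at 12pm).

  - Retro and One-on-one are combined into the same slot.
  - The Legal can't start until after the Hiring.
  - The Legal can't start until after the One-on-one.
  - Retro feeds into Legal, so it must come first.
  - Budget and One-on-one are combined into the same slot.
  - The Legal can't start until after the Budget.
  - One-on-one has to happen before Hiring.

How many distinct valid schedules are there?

Splitting on Hiring: it can be 9am (3), 10am (4), 11am (3). Listing each branch's schedules as (Retro, Legal, Budget, One-on-one):
Hiring=9am: (8am,10am,8am,8am) (8am,11am,8am,8am) (8am,12pm,8am,8am) — 3.
Hiring=10am: (8am,11am,8am,8am) (8am,12pm,8am,8am) (9am,11am,9am,9am) (9am,12pm,9am,9am) — 4.
Hiring=11am: (8am,12pm,8am,8am) (9am,12pm,9am,9am) (10am,12pm,10am,10am) — 3.
Summing: 3 + 4 + 3 = 10.

10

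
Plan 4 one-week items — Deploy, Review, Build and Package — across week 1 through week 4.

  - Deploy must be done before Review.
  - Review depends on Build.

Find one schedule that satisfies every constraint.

Build=week 1; Deploy=week 1; Review=week 2; Package=week 1

Checking: Deploy(week 1) before Review(week 2); Build(week 1) before Review(week 2).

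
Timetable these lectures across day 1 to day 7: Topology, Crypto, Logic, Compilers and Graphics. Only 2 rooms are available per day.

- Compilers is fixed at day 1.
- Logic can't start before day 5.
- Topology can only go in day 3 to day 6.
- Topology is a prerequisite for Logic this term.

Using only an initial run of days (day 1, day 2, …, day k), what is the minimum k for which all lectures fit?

The precedence chain requires at least 2 distinct days.
With at most 2 per day and 5 lectures, at least 3 days are needed.
Logic can't be placed before day 5, so the schedule must run through at least day 5.
5 works (last occupied day: day 5): for example Logic in day 5, Topology in day 3, Graphics in day 2, Crypto in day 1, Compilers in day 1.

5 days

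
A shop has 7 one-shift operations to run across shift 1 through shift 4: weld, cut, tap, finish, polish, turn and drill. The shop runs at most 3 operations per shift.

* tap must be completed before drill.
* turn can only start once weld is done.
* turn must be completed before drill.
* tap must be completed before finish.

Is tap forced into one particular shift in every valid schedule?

tap can be shift 1 (e.g. weld=shift 1; finish=shift 2; turn=shift 2; drill=shift 3; polish=shift 2; cut=shift 1; tap=shift 1) or shift 2 (e.g. tap=shift 2; finish=shift 3; cut=shift 1; weld=shift 1; drill=shift 3; polish=shift 1; turn=shift 2).

No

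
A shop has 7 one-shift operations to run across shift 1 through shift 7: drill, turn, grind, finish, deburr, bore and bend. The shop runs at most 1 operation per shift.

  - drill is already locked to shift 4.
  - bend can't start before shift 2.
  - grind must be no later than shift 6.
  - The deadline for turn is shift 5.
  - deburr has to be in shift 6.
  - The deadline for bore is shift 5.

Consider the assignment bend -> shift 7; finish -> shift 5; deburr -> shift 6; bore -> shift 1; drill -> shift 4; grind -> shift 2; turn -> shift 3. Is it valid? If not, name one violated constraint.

drill is already locked to shift 4 — holds.
The deadline for bore is shift 5 — holds.
grind must be no later than shift 6 — holds.
The deadline for turn is shift 5 — holds.
deburr has to be in shift 6 — holds.
bend can't start before shift 2 — holds.
The shop runs at most 1 operation per shift — holds.

Yes, all constraints hold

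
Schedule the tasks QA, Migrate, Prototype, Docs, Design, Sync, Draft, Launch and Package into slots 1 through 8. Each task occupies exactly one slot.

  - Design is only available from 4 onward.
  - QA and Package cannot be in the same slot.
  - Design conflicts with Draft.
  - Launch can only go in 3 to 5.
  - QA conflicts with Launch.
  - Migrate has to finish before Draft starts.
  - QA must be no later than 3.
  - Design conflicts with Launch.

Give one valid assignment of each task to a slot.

Prototype=1; Launch=3; Package=2; Migrate=1; Docs=1; QA=1; Design=4; Draft=2; Sync=1

Checking: Migrate(1) before Draft(2); Design(4) != Launch(3); QA(1) != Launch(3); Design(4) != Draft(2); QA(1) != Package(2); Launch=3 in [3,5]; Design=4 in [4,8]; QA=1 in [1,3].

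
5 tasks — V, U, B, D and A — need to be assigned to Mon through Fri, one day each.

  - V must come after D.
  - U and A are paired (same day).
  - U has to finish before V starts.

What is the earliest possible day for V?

Precedence pushes V to at least Tue.
V at Tue is achievable: U=Mon, V=Tue, D=Mon, A=Mon, B=Mon.

Tue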